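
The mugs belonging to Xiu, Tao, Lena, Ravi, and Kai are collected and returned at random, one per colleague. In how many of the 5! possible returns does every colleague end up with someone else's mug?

Count assignments avoiding every fixed point. For any j of the 5 colleagues fixed to their own mug, the other 5−j can be arranged in (5−j)! ways.
By inclusion–exclusion this is Σ_{j=0}^{5} (−1)^j C(5,j)·(5−j)!.
Computing: 120 − 120 + 60 − 20 + 5 − 1 = 44.

44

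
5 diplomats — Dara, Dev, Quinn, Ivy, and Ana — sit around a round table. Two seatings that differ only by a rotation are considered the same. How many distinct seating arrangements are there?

Seat Dara anywhere (absorbing the rotational symmetry), then permute the other 4: (4)! = 24.

24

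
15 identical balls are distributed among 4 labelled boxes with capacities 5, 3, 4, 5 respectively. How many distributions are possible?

Without the upper bounds there are C(18,3) = 816 ways to split 15 among 4 boxes.
Subtract solutions that violate a single cap (substitute x_i' = x_i − (cap_i+1)): x_1 ≥ 6 gives C(12,3) = 220; x_2 ≥ 4 gives C(14,3) = 364; x_3 ≥ 5 gives C(13,3) = 286; x_4 ≥ 6 gives C(12,3) = 220. Together 1090.
Add back pairs where two caps are both exceeded: 56 + 35 + 20 + 84 + 56 + 35 = 286.
Subtract triples: 1 + 0 + 0 + 1 = 2.
By inclusion–exclusion the count is 816 − 1090 + 286 − 2 = 10.

10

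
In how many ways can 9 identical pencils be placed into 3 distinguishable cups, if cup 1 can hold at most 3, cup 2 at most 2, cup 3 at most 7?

9

Ignoring the caps, the number of non-negative solutions to x_1+…+x_3 = 9 is C(11,2) = 55.
Subtract solutions that violate a single cap (substitute x_i' = x_i − (cap_i+1)): x_1 ≥ 4 gives C(7,2) = 21; x_2 ≥ 3 gives C(8,2) = 28; x_3 ≥ 8 gives C(3,2) = 3. Together 52.
Add back pairs where two caps are both exceeded: 6 + 0 + 0 = 6.
By inclusion–exclusion the count is 55 − 52 + 6 = 9.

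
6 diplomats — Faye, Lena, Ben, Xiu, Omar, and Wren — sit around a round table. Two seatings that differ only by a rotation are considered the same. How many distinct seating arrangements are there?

120

Seat Faye anywhere (absorbing the rotational symmetry), then permute the other 5: (5)! = 120.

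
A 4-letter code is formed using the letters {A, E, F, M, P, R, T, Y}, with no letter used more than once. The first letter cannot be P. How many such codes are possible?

1470

The first letter has 8−1 = 7 choices (anything except P).
The remaining 3 letters are filled from the other 7 symbols without repetition: 7 × 6 × 5 = 210.
Total: 7 × 210 = 1470.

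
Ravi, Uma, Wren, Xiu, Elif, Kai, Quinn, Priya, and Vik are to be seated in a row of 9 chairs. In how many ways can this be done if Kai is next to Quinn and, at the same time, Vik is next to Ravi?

Treat {Kai,Quinn} as one block (2 orders) and {Vik,Ravi} as another (2 orders).
That leaves 7 units to arrange: 2 × 2 × 7! = 4 × 5040 = 20160.

20160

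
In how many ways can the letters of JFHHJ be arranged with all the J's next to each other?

12

Treat the 2 copies of J as a single block. The multiset to arrange is then {JJ, F, H, H}, 4 items in all.
That gives (4)!/(2!) = 12 arrangements.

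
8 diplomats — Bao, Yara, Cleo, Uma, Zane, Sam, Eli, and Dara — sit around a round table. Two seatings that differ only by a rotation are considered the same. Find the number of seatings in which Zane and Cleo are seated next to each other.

1440

Glue Zane and Cleo into a block (2 internal orders). Seating 7 units around a circle gives (6)! arrangements.
So 2 × (6)! = 2 × 720 = 1440.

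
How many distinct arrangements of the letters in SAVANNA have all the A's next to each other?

60

Treat the 3 copies of A as a single block. The multiset to arrange is then {AAA, N, N, S, V}, 5 items in all.
That gives (5)!/(2!) = 60 arrangements.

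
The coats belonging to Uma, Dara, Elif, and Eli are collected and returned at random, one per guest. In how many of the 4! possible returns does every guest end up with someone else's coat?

9

This is the derangement count D_4: permutations of 4 items with no fixed point.
By inclusion–exclusion this is Σ_{j=0}^{4} (−1)^j C(4,j)·(4−j)!.
Computing: 24 − 24 + 12 − 4 + 1 = 9.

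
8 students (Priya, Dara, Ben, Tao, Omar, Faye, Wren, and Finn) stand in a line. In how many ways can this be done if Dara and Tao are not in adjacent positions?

Of the 8! = 40320 arrangements, those with Dara and Tao adjacent number 2 × 7! = 10080 (treat the pair as a block with 2 internal orders).
Complementary counting: 40320 − 10080 = 30240.

30240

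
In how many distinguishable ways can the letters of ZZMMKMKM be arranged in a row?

ZZMMKMKM has 8 letters with K appearing twice, M appearing 4 times, and Z appearing twice.
So there are 8! / (4!·2!·2!) = 420 distinguishable arrangements.

420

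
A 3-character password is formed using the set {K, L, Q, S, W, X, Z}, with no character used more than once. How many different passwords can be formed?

210

This is a permutation of 3 out of 7: P(7,3) = 7!/4!.
7 × 6 × 5 = 210.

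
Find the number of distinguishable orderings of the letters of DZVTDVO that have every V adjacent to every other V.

Treat the 2 copies of V as a single block. The multiset to arrange is then {VV, D, D, O, T, Z}, 6 items in all.
That gives (6)!/(2!) = 360 arrangements.

360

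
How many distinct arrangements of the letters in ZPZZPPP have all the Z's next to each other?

5

Treat the 3 copies of Z as a single block. The multiset to arrange is then {ZZZ, P, P, P, P}, 5 items in all.
That gives (5)!/(4!) = 5 arrangements.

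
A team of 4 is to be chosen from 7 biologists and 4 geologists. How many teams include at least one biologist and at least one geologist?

Unrestricted: C(11,4) = 330 ways to pick any 4 of the 11.
Subtract selections that omit an entire group: no biologists → C(4,4) = 1; no geologists → C(7,4) = 35.
Both groups omitted at once is impossible, so 330 − 36 = 294.

294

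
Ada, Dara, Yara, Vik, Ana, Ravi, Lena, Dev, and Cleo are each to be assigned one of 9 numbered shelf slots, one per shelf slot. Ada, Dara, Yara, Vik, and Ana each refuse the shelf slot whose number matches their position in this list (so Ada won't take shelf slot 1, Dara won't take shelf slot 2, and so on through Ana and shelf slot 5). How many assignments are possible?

Let Aᵢ (for 1 ≤ i ≤ 5) be the placements that put person i in their forbidden shelf slot. Any j of these fix j positions, leaving (9−j)! ways to fill the rest, and there are C(5,j) ways to pick which j.
By inclusion–exclusion, the number of valid placements is Σ_{j=0}^{5} (−1)^j C(5,j)·(9−j)!.
Computing: 362880 − 201600 + 50400 − 7200 + 600 − 24 = 205056.

205056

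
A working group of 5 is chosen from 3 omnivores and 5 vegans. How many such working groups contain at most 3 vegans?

40

Split by how many vegans are chosen (0 through 3).
Sum: C(5,0)·C(3,5) + C(5,1)·C(3,4) + C(5,2)·C(3,3) + C(5,3)·C(3,2) = 0 + 0 + 10 + 30 = 40.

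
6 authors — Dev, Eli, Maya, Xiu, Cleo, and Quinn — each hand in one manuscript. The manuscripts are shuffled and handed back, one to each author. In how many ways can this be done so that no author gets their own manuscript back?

Let Aᵢ be the assignments in which author i gets their own manuscript. We want the size of the complement of A₁∪…∪A_6.
By inclusion–exclusion this is Σ_{j=0}^{6} (−1)^j C(6,j)·(6−j)!.
Computing: 720 − 720 + 360 − 120 + 30 − 6 + 1 = 265.

265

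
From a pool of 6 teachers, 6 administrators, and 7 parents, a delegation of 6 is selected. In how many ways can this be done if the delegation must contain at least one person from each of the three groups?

22785

Total 6-person selections from all 19: C(19,6) = 27132.
Selections missing a whole group: no teachers → C(13,6) = 1716; no administrators → C(13,6) = 1716; no parents → C(12,6) = 924.
Add back selections omitting two groups (i.e. drawn from a single group): C(6,6) + C(6,6) + C(7,6) = 9.
By inclusion–exclusion: 27132 − 4356 + 9 = 22785.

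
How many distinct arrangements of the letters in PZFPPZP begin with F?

Fix F in the first position and arrange the remaining 6 letters.
Those 6 letters have P appearing 4 times and Z appearing twice, giving (6)!/(4!·2!) = 15.

15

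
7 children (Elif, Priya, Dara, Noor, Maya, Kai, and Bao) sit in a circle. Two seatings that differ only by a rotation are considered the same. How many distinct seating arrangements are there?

720

Around a circle, 7 distinct people have 7!/7 = (6)! = 720 rotationally distinct seatings.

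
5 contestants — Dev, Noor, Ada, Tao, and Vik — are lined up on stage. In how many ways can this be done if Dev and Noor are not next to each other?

72

There are 5! = 120 arrangements in all. If Dev and Noor are adjacent, merging them into one block gives 2·(4)! = 48 arrangements.
Complementary counting: 120 − 48 = 72.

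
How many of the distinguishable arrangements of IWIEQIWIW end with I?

Fix I in the last position and arrange the remaining 8 letters.
Those 8 letters have I appearing 3 times and W appearing 3 times, giving (8)!/(3!·3!) = 1120.

1120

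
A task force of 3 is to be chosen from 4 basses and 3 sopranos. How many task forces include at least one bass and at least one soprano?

30

Total 3-person selections from all 7: C(7,3) = 35.
Selections missing a whole group: no basses → C(3,3) = 1; no sopranos → C(4,3) = 4.
Both groups omitted at once is impossible, so 35 − 5 = 30.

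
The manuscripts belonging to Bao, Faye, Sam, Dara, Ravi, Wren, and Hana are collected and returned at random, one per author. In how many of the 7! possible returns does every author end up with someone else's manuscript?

1854

Count assignments avoiding every fixed point. For any j of the 7 authors fixed to their own manuscript, the other 7−j can be arranged in (7−j)! ways.
By inclusion–exclusion this is Σ_{j=0}^{7} (−1)^j C(7,j)·(7−j)!.
Computing: 5040 − 5040 + 2520 − 840 + 210 − 42 + 7 − 1 = 1854.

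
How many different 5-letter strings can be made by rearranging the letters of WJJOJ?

The 5 letters of WJJOJ have repeats: J appearing 3 times.
Dividing 5! = 120 by 3! = 6 for the repeated letters gives 20.

20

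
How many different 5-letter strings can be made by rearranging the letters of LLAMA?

30

Letter multiplicities in LLAMA: A×2, L×2, M×1.
Dividing 5! = 120 by 2!·2! = 4 for the repeated letters gives 30.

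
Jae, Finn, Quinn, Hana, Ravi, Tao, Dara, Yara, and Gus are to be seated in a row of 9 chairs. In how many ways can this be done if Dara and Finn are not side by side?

282240

Of the 9! = 362880 arrangements, those with Dara and Finn adjacent number 2 × 8! = 80640 (treat the pair as a block with 2 internal orders).
So 362880 − 80640 = 282240 arrangements keep them apart.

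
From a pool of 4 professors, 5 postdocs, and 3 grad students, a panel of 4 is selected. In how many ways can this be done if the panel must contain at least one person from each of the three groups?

With no constraint there are C(12,4) = 495 possible selections.
Selections missing a whole group: no professors → C(8,4) = 70; no postdocs → C(7,4) = 35; no grad students → C(9,4) = 126.
Add back selections omitting two groups (i.e. drawn from a single group): C(4,4) + C(5,4) + C(3,4) = 6.
By inclusion–exclusion: 495 − 231 + 6 = 270.

270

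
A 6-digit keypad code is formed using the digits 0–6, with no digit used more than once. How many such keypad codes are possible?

5040

Choose and order 6 of the 7 symbols: the first digit has 7 options, the next 6, and so on down to 2.
7 × 6 × 5 × 4 × 3 × 2 = 5040.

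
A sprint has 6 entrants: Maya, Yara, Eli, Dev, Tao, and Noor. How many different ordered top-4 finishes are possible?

360

There are 6 choices for 1st place, 5 for 2nd, and so on down to 3 for position 4.
That gives 6 × 5 × 4 × 3 = 360.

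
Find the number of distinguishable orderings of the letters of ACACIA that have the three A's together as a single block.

12

Treat the 3 copies of A as a single block. The multiset to arrange is then {AAA, C, C, I}, 4 items in all.
That gives (4)!/(2!) = 12 arrangements.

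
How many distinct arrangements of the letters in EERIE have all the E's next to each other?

Treat the 3 copies of E as a single block. The multiset to arrange is then {EEE, I, R}, 3 items in all.
All 3 items are distinct, so there are (3)! = 6 arrangements.

6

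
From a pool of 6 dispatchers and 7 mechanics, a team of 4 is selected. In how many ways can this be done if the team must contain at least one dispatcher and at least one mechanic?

665

Unrestricted: C(13,4) = 715 ways to pick any 4 of the 13.
Selections missing a whole group: no dispatchers → C(7,4) = 35; no mechanics → C(6,4) = 15.
Both groups omitted at once is impossible, so 715 − 50 = 665.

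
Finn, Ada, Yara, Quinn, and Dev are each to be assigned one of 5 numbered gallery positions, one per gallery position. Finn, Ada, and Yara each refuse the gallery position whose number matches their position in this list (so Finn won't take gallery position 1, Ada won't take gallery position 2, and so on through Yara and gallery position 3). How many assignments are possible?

Let Aᵢ (for i ∈ {1, 2, 3}) be the placements that put person i in their forbidden gallery position. Any j of these fix j positions, leaving (5−j)! ways to fill the rest, and there are C(3,j) ways to pick which j.
By inclusion–exclusion, the number of valid placements is Σ_{j=0}^{3} (−1)^j C(3,j)·(5−j)!.
Computing: 120 − 72 + 18 − 2 = 64.

64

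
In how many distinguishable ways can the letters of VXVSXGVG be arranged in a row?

1680

VXVSXGVG has 8 letters with G appearing twice, V appearing 3 times, and X appearing twice.
Dividing 8! = 40320 by 3!·2!·2! = 24 for the repeated letters gives 1680.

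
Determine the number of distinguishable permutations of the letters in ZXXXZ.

10

ZXXXZ has 5 letters with X appearing 3 times and Z appearing twice.
Dividing 5! = 120 by 3!·2! = 12 for the repeated letters gives 10.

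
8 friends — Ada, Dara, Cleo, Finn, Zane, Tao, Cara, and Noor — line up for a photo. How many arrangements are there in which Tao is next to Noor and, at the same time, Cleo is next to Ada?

Treat {Tao,Noor} as one block (2 orders) and {Cleo,Ada} as another (2 orders).
That leaves 6 units to arrange: 2 × 2 × 6! = 4 × 720 = 2880.

2880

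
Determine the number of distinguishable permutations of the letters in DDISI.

30

The 5 letters of DDISI have repeats: D appearing twice and I appearing twice.
So there are 5! / (2!·2!) = 30 distinguishable arrangements.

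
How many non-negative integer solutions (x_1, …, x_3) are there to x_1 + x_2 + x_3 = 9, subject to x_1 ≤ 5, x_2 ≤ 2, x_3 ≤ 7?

15

Without the upper bounds there are C(11,2) = 55 ways to split 9 among 3 variables.
Subtract solutions that violate a single cap (substitute x_i' = x_i − (cap_i+1)): x_1 ≥ 6 gives C(5,2) = 10; x_2 ≥ 3 gives C(8,2) = 28; x_3 ≥ 8 gives C(3,2) = 3. Together 41.
Add back pairs where two caps are both exceeded: 1 + 0 + 0 = 1.
By inclusion–exclusion the count is 55 − 41 + 1 = 15.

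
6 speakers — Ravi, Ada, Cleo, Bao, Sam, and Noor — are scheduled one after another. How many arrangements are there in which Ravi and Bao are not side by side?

Of the 6! = 720 arrangements, those with Ravi and Bao adjacent number 2 × 5! = 240 (treat the pair as a block with 2 internal orders).
So 720 − 240 = 480 arrangements keep them apart.

480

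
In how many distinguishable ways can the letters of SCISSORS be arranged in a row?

1680

The 8 letters of SCISSORS have repeats: S appearing 4 times.
So there are 8! / (4!) = 1680 distinguishable arrangements.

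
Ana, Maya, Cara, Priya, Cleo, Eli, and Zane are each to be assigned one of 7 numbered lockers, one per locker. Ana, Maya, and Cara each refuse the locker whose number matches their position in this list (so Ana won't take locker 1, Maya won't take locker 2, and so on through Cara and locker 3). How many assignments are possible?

3216

Let Aᵢ (for i ∈ {1, 2, 3}) be the placements that put person i in their forbidden locker. Any j of these fix j positions, leaving (7−j)! ways to fill the rest, and there are C(3,j) ways to pick which j.
By inclusion–exclusion, the number of valid placements is Σ_{j=0}^{3} (−1)^j C(3,j)·(7−j)!.
Computing: 5040 − 2160 + 360 − 24 = 3216.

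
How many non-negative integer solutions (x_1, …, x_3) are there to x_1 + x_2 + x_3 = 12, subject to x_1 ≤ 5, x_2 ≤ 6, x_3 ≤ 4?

10

By stars and bars, unrestricted non-negative solutions to x_1+…+x_3 = 12 number C(12+2,2) = 91.
Subtract solutions that violate a single cap (substitute x_i' = x_i − (cap_i+1)): x_1 ≥ 6 gives C(8,2) = 28; x_2 ≥ 7 gives C(7,2) = 21; x_3 ≥ 5 gives C(9,2) = 36. Together 85.
Add back pairs where two caps are both exceeded: 0 + 3 + 1 = 4.
By inclusion–exclusion the count is 91 − 85 + 4 = 10.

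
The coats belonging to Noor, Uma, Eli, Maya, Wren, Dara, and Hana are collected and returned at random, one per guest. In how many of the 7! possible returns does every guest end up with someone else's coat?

1854

This is the derangement count D_7: permutations of 7 items with no fixed point.
By inclusion–exclusion this is Σ_{j=0}^{7} (−1)^j C(7,j)·(7−j)!.
Computing: 5040 − 5040 + 2520 − 840 + 210 − 42 + 7 − 1 = 1854.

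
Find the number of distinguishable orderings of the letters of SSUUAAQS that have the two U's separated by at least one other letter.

There are 8!/(3!·2!·2!) = 1680 arrangements of SSUUAAQS in total.
If the two U's are adjacent, glue them into one block, leaving 7 items to arrange: (7)!/(3!·2!) = 420 ways.
Subtracting, 1680 − 420 = 1260 arrangements keep the U's apart.

1260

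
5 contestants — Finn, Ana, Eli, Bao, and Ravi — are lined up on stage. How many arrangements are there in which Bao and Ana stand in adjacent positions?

48

Place the 3 others and the Bao-Ana pair as 4 objects in a line; the pair has 2 internal arrangements.
That gives 2 × 4! = 2 × 24 = 48.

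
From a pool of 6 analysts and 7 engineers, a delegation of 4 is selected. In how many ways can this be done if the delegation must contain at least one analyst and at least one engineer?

Unrestricted: C(13,4) = 715 ways to pick any 4 of the 13.
Selections missing a whole group: no analysts → C(7,4) = 35; no engineers → C(6,4) = 15.
Both groups omitted at once is impossible, so 715 − 50 = 665.

665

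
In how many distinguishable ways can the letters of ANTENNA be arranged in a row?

The 7 letters of ANTENNA have repeats: A appearing twice and N appearing 3 times.
Dividing 7! = 5040 by 3!·2! = 12 for the repeated letters gives 420.

420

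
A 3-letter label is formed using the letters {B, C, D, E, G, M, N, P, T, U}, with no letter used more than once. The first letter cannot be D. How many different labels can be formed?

The first letter has 10−1 = 9 choices (anything except D).
The remaining 2 letters are filled from the other 9 symbols without repetition: 9 × 8 = 72.
Total: 9 × 72 = 648.

648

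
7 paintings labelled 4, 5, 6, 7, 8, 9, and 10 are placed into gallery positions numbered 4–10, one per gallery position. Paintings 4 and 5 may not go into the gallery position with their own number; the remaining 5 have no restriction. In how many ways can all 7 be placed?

Let Aᵢ (for i ∈ {4, 5}) be the placements that put painting i in its forbidden gallery position. Any j of these fix j positions, leaving (7−j)! ways to fill the rest, and there are C(2,j) ways to pick which j.
By inclusion–exclusion, the number of valid placements is Σ_{j=0}^{2} (−1)^j C(2,j)·(7−j)!.
Computing: 5040 − 1440 + 120 = 3720.

3720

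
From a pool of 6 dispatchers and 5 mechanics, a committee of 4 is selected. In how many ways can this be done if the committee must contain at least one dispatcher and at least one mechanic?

Unrestricted: C(11,4) = 330 ways to pick any 4 of the 11.
Subtract selections that omit an entire group: no dispatchers → C(5,4) = 5; no mechanics → C(6,4) = 15.
Both groups omitted at once is impossible, so 330 − 20 = 310.

310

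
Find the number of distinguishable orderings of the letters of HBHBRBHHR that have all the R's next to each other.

280

Treat the 2 copies of R as a single block. The multiset to arrange is then {RR, B, B, B, H, H, H, H}, 8 items in all.
That gives (8)!/(4!·3!) = 280 arrangements.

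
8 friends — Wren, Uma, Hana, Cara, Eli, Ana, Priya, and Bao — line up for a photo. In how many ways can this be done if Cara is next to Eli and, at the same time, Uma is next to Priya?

Treat {Cara,Eli} as one block (2 orders) and {Uma,Priya} as another (2 orders).
That leaves 6 units to arrange: 2 × 2 × 6! = 4 × 720 = 2880.

2880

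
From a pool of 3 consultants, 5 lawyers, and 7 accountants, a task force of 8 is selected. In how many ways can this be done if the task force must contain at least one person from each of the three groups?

Total 8-person selections from all 15: C(15,8) = 6435.
Subtract selections that omit an entire group: no consultants → C(12,8) = 495; no lawyers → C(10,8) = 45; no accountants → C(8,8) = 1.
Add back selections omitting two groups (i.e. drawn from a single group): C(3,8) + C(5,8) + C(7,8) = 0.
By inclusion–exclusion: 6435 − 541 + 0 = 5894.

5894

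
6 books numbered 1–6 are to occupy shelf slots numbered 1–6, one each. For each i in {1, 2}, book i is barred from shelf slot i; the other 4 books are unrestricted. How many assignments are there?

504

Let Aᵢ (for i ∈ {1, 2}) be the placements that put book i in its forbidden shelf slot. Any j of these fix j positions, leaving (6−j)! ways to fill the rest, and there are C(2,j) ways to pick which j.
By inclusion–exclusion, the number of valid placements is Σ_{j=0}^{2} (−1)^j C(2,j)·(6−j)!.
Computing: 720 − 240 + 24 = 504.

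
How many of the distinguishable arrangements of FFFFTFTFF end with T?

8

With the last slot taken by T, it remains to arrange the other 8 letters (FFFFFTFF).
Those 8 letters have F appearing 7 times, giving (8)!/(7!) = 8.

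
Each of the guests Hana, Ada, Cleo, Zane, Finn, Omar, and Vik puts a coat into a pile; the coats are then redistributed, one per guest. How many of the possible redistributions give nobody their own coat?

Count assignments avoiding every fixed point. For any j of the 7 guests fixed to their own coat, the other 7−j can be arranged in (7−j)! ways.
By inclusion–exclusion this is Σ_{j=0}^{7} (−1)^j C(7,j)·(7−j)!.
Computing: 5040 − 5040 + 2520 − 840 + 210 − 42 + 7 − 1 = 1854.

1854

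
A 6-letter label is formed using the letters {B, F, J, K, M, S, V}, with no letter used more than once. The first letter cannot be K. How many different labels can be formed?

The first letter has 7−1 = 6 choices (anything except K).
The remaining 5 letters are filled from the other 6 symbols without repetition: 6 × 5 × 4 × 3 × 2 = 720.
Total: 6 × 720 = 4320.

4320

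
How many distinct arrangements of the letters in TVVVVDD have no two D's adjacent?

Total arrangements of TVVVVDD: 7!/(4!·2!) = 105.
Arrangements with the D's together: treat DD as one letter, giving (6)!/(4!) = 30.
Subtracting, 105 − 30 = 75 arrangements keep the D's apart.

75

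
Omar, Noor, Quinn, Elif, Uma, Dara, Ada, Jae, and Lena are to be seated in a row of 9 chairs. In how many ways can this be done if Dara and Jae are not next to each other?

There are 9! = 362880 arrangements in all. If Dara and Jae are adjacent, merging them into one block gives 2·(8)! = 80640 arrangements.
Complementary counting: 362880 − 80640 = 282240.

282240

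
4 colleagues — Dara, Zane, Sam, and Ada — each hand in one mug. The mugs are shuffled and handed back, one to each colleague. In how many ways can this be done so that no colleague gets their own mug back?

This is the derangement count D_4: permutations of 4 items with no fixed point.
By inclusion–exclusion this is Σ_{j=0}^{4} (−1)^j C(4,j)·(4−j)!.
Computing: 24 − 24 + 12 − 4 + 1 = 9.

9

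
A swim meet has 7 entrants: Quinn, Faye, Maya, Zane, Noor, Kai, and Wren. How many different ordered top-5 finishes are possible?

2520

This is an ordered selection of 5 from 7: P(7,5).
That gives 7 × 6 × 5 × 4 × 3 = 2520.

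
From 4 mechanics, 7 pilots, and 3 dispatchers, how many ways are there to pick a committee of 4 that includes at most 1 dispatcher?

825

Split by how many dispatchers are chosen (0 through 1).
Sum: C(3,0)·C(11,4) + C(3,1)·C(11,3) = 330 + 495 = 825.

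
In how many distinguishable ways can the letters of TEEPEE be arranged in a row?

30

The 6 letters of TEEPEE have repeats: E appearing 4 times.
Dividing 6! = 720 by 4! = 24 for the repeated letters gives 30.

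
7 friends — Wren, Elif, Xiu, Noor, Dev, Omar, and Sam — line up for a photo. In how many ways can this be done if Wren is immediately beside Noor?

Place the 5 others and the Wren-Noor pair as 6 objects in a line; the pair has 2 internal arrangements.
That gives 2 × 6! = 2 × 720 = 1440.

1440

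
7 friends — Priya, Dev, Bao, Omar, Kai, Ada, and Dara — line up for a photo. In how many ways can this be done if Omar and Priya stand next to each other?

1440

Place the 5 others and the Omar-Priya pair as 6 objects in a line; the pair has 2 internal arrangements.
That gives 2 × 6! = 2 × 720 = 1440.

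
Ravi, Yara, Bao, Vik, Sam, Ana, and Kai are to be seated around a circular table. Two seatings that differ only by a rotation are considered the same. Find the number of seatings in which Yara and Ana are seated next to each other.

240

Glue Yara and Ana into a block (2 internal orders). Seating 6 units around a circle gives (5)! arrangements.
So 2 × (5)! = 2 × 120 = 240.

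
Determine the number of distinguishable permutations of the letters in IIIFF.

10

The 5 letters of IIIFF have repeats: F appearing twice and I appearing 3 times.
The number of distinct arrangements is 5!/(3!·2!) = 120/12 = 10.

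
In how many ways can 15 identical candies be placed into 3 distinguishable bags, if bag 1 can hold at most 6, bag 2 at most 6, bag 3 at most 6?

10

By stars and bars, unrestricted non-negative solutions to x_1+…+x_3 = 15 number C(15+2,2) = 136.
Subtract solutions that violate a single cap (substitute x_i' = x_i − (cap_i+1)): x_1 ≥ 7 gives C(10,2) = 45; x_2 ≥ 7 gives C(10,2) = 45; x_3 ≥ 7 gives C(10,2) = 45. Together 135.
Add back pairs where two caps are both exceeded: 3 + 3 + 3 = 9.
By inclusion–exclusion the count is 136 − 135 + 9 = 10.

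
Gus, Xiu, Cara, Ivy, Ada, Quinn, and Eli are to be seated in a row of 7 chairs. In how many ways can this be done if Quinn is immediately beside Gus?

Glue Quinn and Gus into one block (2 internal orders), leaving 6 units to arrange in a row.
That gives 2 × 6! = 2 × 720 = 1440.

1440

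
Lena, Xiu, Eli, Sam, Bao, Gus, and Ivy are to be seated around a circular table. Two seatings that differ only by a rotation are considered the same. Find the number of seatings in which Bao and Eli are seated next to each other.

Glue Bao and Eli into a block (2 internal orders). Seating 6 units around a circle gives (5)! arrangements.
So 2 × (5)! = 2 × 120 = 240.

240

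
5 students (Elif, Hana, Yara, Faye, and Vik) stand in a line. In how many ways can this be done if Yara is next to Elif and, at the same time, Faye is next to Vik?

24

Treat {Yara,Elif} as one block (2 orders) and {Faye,Vik} as another (2 orders).
That leaves 3 units to arrange: 2 × 2 × 3! = 4 × 6 = 24.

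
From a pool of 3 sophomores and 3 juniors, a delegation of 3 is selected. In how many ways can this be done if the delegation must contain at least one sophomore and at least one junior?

With no constraint there are C(6,3) = 20 possible selections.
Subtract selections that omit an entire group: no sophomores → C(3,3) = 1; no juniors → C(3,3) = 1.
Both groups omitted at once is impossible, so 20 − 2 = 18.

18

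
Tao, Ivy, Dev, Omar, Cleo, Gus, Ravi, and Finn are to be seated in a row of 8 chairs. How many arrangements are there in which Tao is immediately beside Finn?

Treat {Tao, Finn} as a single unit. There are 7 units to order, and the pair itself can be ordered 2 ways.
So the count is 2·(7)! = 10080.

10080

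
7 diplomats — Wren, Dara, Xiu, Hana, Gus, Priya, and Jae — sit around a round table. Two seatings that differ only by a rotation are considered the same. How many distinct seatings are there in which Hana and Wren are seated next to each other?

240

Glue Hana and Wren into a block (2 internal orders). Seating 6 units around a circle gives (5)! arrangements.
So 2 × (5)! = 2 × 120 = 240.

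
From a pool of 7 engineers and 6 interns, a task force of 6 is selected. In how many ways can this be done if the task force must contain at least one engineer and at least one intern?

1708

Unrestricted: C(13,6) = 1716 ways to pick any 6 of the 13.
Selections missing a whole group: no engineers → C(6,6) = 1; no interns → C(7,6) = 7.
Both groups omitted at once is impossible, so 1716 − 8 = 1708.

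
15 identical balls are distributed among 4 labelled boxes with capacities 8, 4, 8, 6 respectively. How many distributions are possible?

225

By stars and bars, unrestricted non-negative solutions to x_1+…+x_4 = 15 number C(15+3,3) = 816.
Subtract solutions that violate a single cap (substitute x_i' = x_i − (cap_i+1)): x_1 ≥ 9 gives C(9,3) = 84; x_2 ≥ 5 gives C(13,3) = 286; x_3 ≥ 9 gives C(9,3) = 84; x_4 ≥ 7 gives C(11,3) = 165. Together 619.
Add back pairs where two caps are both exceeded: 4 + 0 + 0 + 4 + 20 + 0 = 28.
By inclusion–exclusion the count is 816 − 619 + 28 = 225.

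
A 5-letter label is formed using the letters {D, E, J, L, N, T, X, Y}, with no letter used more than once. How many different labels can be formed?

6720

This is a permutation of 5 out of 8: P(8,5) = 8!/3!.
8 × 7 × 6 × 5 × 4 = 6720.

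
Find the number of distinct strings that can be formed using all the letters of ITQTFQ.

ITQTFQ has 6 letters with Q appearing twice and T appearing twice.
Dividing 6! = 720 by 2!·2! = 4 for the repeated letters gives 180.

180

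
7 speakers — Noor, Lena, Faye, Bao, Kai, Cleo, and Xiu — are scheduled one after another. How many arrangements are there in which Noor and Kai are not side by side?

3600

Of the 7! = 5040 arrangements, those with Noor and Kai adjacent number 2 × 6! = 1440 (treat the pair as a block with 2 internal orders).
So 5040 − 1440 = 3600 arrangements keep them apart.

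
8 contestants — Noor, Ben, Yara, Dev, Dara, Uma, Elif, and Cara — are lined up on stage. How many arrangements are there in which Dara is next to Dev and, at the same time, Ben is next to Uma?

Treat {Dara,Dev} as one block (2 orders) and {Ben,Uma} as another (2 orders).
That leaves 6 units to arrange: 2 × 2 × 6! = 4 × 720 = 2880.

2880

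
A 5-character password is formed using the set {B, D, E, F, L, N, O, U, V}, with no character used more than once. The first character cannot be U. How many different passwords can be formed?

13440

The first character has 9−1 = 8 choices (anything except U).
The remaining 4 characters are filled from the other 8 symbols without repetition: 8 × 7 × 6 × 5 = 1680.
Total: 8 × 1680 = 13440.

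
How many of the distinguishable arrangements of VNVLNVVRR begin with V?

Fix V in the first position and arrange the remaining 8 letters.
Those 8 letters have N appearing twice, R appearing twice, and V appearing 3 times, giving (8)!/(3!·2!·2!) = 1680.

1680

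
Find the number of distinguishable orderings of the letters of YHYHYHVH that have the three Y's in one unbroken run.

Treat the 3 copies of Y as a single block. The multiset to arrange is then {YYY, H, H, H, H, V}, 6 items in all.
That gives (6)!/(4!) = 30 arrangements.

30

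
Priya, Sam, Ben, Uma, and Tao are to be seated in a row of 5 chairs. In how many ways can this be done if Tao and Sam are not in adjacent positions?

Of the 5! = 120 arrangements, those with Tao and Sam adjacent number 2 × 4! = 48 (treat the pair as a block with 2 internal orders).
So 120 − 48 = 72 arrangements keep them apart.

72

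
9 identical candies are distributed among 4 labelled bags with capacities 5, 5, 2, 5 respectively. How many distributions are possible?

79

By stars and bars, unrestricted non-negative solutions to x_1+…+x_4 = 9 number C(9+3,3) = 220.
Subtract solutions that violate a single cap (substitute x_i' = x_i − (cap_i+1)): x_1 ≥ 6 gives C(6,3) = 20; x_2 ≥ 6 gives C(6,3) = 20; x_3 ≥ 3 gives C(9,3) = 84; x_4 ≥ 6 gives C(6,3) = 20. Together 144.
Add back pairs where two caps are both exceeded: 0 + 1 + 0 + 1 + 0 + 1 = 3.
By inclusion–exclusion the count is 220 − 144 + 3 = 79.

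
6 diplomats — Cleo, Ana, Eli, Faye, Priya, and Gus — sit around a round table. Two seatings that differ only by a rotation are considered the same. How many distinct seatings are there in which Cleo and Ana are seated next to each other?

Glue Cleo and Ana into a block (2 internal orders). Seating 5 units around a circle gives (4)! arrangements.
So 2 × (4)! = 2 × 24 = 48.

48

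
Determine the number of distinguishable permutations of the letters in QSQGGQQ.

105

The 7 letters of QSQGGQQ have repeats: G appearing twice and Q appearing 4 times.
Dividing 7! = 5040 by 4!·2! = 48 for the repeated letters gives 105.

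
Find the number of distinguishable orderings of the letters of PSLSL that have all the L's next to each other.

Treat the 2 copies of L as a single block. The multiset to arrange is then {LL, P, S, S}, 4 items in all.
That gives (4)!/(2!) = 12 arrangements.

12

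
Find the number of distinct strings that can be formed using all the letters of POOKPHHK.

2520

The 8 letters of POOKPHHK have repeats: H appearing twice, K appearing twice, O appearing twice, and P appearing twice.
The number of distinct arrangements is 8!/(2!·2!·2!·2!) = 40320/16 = 2520.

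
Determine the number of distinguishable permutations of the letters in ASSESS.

Letter multiplicities in ASSESS: A×1, E×1, S×4.
Dividing 6! = 720 by 4! = 24 for the repeated letters gives 30.

30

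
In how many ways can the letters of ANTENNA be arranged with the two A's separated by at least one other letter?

300

Total arrangements of ANTENNA: 7!/(3!·2!) = 420.
If the two A's are adjacent, glue them into one block, leaving 6 items to arrange: (6)!/(3!) = 120 ways.
Hence 420 − 120 = 300.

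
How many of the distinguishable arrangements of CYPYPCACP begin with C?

1680

With the first slot taken by C, it remains to arrange the other 8 letters (YPYPCACP).
Those 8 letters have C appearing twice, P appearing 3 times, and Y appearing twice, giving (8)!/(3!·2!·2!) = 1680.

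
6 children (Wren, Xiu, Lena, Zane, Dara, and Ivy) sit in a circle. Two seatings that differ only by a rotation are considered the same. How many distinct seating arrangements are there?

Seat Wren anywhere (absorbing the rotational symmetry), then permute the other 5: (5)! = 120.

120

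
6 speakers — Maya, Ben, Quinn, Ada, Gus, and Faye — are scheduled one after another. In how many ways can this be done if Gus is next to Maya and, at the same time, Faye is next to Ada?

96

Treat {Gus,Maya} as one block (2 orders) and {Faye,Ada} as another (2 orders).
That leaves 4 units to arrange: 2 × 2 × 4! = 4 × 24 = 96.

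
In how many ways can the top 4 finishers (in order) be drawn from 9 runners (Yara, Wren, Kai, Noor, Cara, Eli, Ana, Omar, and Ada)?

There are 9 choices for 1st place, 8 for 2nd, and so on down to 6 for position 4.
That gives 9 × 8 × 7 × 6 = 3024.

3024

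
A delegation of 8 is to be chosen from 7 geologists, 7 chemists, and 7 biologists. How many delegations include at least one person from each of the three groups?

194481

Unrestricted: C(21,8) = 203490 ways to pick any 8 of the 21.
Subtract selections that omit an entire group: no geologists → C(14,8) = 3003; no chemists → C(14,8) = 3003; no biologists → C(14,8) = 3003.
Add back selections omitting two groups (i.e. drawn from a single group): C(7,8) + C(7,8) + C(7,8) = 0.
By inclusion–exclusion: 203490 − 9009 + 0 = 194481.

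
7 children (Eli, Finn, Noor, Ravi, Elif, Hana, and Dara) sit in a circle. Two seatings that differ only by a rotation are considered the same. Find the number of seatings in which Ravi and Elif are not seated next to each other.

480

All circular seatings of 7 people number (6)! = 720.
Seatings with Ravi beside Elif: treat them as a block with 2 internal orders, giving 2 × (5)! = 240.
Subtracting, 720 − 240 = 480.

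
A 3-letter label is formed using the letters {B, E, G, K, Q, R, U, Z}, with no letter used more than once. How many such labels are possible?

This is a permutation of 3 out of 8: P(8,3) = 8!/5!.
8 × 7 × 6 = 336.

336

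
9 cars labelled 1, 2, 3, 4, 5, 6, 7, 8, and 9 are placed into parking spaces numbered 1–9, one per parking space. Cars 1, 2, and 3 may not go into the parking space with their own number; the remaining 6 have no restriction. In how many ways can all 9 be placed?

Let Aᵢ (for i ∈ {1, 2, 3}) be the placements that put car i in its forbidden parking space. Any j of these fix j positions, leaving (9−j)! ways to fill the rest, and there are C(3,j) ways to pick which j.
By inclusion–exclusion, the number of valid placements is Σ_{j=0}^{3} (−1)^j C(3,j)·(9−j)!.
Computing: 362880 − 120960 + 15120 − 720 = 256320.

256320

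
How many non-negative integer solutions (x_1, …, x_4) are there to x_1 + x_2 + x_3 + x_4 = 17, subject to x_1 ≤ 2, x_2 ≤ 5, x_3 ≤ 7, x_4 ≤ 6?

19

Without the upper bounds there are C(20,3) = 1140 ways to split 17 among 4 variables.
Subtract solutions that violate a single cap (substitute x_i' = x_i − (cap_i+1)): x_1 ≥ 3 gives C(17,3) = 680; x_2 ≥ 6 gives C(14,3) = 364; x_3 ≥ 8 gives C(12,3) = 220; x_4 ≥ 7 gives C(13,3) = 286. Together 1550.
Add back pairs where two caps are both exceeded: 165 + 84 + 120 + 20 + 35 + 10 = 434.
Subtract triples: 1 + 4 + 0 + 0 = 5.
By inclusion–exclusion the count is 1140 − 1550 + 434 − 5 = 19.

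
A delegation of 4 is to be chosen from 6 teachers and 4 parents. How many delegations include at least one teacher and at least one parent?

194

Unrestricted: C(10,4) = 210 ways to pick any 4 of the 10.
Subtract selections that omit an entire group: no teachers → C(4,4) = 1; no parents → C(6,4) = 15.
Both groups omitted at once is impossible, so 210 − 16 = 194.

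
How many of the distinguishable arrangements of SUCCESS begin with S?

Fix S in the first position and arrange the remaining 6 letters.
Those 6 letters have C appearing twice and S appearing twice, giving (6)!/(2!·2!) = 180.

180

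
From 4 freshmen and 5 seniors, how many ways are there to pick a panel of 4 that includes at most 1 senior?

Split by how many seniors are chosen (0 through 1).
Sum: C(5,0)·C(4,4) + C(5,1)·C(4,3) = 1 + 20 = 21.

21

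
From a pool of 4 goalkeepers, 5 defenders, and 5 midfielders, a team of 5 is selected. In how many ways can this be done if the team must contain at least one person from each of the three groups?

Total 5-person selections from all 14: C(14,5) = 2002.
Subtract selections that omit an entire group: no goalkeepers → C(10,5) = 252; no defenders → C(9,5) = 126; no midfielders → C(9,5) = 126.
Add back selections omitting two groups (i.e. drawn from a single group): C(4,5) + C(5,5) + C(5,5) = 2.
By inclusion–exclusion: 2002 − 504 + 2 = 1500.

1500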